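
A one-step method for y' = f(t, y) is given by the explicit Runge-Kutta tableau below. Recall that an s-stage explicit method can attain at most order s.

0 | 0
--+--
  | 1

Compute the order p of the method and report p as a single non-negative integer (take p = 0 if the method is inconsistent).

1

b = (1)
c = (0)
Σ b_i: 1·1 = 1 ✓; 1 stage ⇒ order 1.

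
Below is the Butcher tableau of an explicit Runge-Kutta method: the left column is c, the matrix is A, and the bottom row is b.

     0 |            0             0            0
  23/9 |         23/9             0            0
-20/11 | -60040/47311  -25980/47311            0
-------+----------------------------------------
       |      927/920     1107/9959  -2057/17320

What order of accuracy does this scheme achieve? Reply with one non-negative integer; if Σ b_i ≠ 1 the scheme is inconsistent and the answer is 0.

3

b = (927/920, 1107/9959, -2057/17320)
c = (0, 23/9, -20/11)
Ac = (0, 0, -8660/6171)
Σ b_i: 927/920·1 + 1107/9959·1 + (-2057/17320)·1 = 1 ✓
b·c: 1107/9959·23/9 + (-2057/17320)·(-20/11) = 1/2 ✓
b·c²: 1107/9959·529/81 + (-2057/17320)·400/121 = 1/3 ✓
b·Ac: (-2057/17320)·(-8660/6171) = 1/6 ✓; 3 stages ⇒ order 3.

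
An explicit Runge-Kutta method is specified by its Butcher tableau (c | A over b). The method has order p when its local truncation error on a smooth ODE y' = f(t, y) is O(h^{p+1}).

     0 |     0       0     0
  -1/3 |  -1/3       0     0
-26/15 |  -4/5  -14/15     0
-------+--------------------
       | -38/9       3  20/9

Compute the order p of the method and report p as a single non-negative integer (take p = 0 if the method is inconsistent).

1

b = (-38/9, 3, 20/9)
c = (0, -1/3, -26/15)
Ac = (0, 0, 14/45)
Σ b_i: (-38/9)·1 + 3·1 + 20/9·1 = 1 ✓
b·c: 3·(-1/3) + 20/9·(-26/15) = -131/27 ≠ 1/2 ⇒ order 1.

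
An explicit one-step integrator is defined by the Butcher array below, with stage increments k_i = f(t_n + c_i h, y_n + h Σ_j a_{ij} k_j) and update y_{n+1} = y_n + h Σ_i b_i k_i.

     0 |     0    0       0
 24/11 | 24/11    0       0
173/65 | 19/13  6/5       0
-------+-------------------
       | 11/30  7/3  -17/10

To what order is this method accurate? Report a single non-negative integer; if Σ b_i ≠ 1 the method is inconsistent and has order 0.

b = (11/30, 7/3, -17/10)
c = (0, 24/11, 173/65)
Ac = (0, 0, 144/55)
Σ b_i: 11/30·1 + 7/3·1 + (-17/10)·1 = 1 ✓
b·c: 7/3·24/11 + (-17/10)·173/65 = 4049/7150 ≠ 1/2 ⇒ order 1.

1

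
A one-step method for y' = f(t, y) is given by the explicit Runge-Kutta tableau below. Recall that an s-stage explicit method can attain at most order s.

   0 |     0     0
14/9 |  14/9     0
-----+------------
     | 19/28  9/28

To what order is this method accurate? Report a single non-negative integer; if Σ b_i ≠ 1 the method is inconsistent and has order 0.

b = (19/28, 9/28)
c = (0, 14/9)
Σ b_i: 19/28·1 + 9/28·1 = 1 ✓
b·c: 9/28·14/9 = 1/2 ✓; 2 stages ⇒ order 2.

2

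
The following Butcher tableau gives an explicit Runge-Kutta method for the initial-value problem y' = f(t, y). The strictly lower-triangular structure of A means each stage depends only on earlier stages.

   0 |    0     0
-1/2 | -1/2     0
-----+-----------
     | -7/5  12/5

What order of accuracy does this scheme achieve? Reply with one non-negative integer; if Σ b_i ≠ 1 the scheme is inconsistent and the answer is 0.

1

b = (-7/5, 12/5)
c = (0, -1/2)
Σ b_i: (-7/5)·1 + 12/5·1 = 1 ✓
b·c: 12/5·(-1/2) = -6/5 ≠ 1/2 ⇒ order 1.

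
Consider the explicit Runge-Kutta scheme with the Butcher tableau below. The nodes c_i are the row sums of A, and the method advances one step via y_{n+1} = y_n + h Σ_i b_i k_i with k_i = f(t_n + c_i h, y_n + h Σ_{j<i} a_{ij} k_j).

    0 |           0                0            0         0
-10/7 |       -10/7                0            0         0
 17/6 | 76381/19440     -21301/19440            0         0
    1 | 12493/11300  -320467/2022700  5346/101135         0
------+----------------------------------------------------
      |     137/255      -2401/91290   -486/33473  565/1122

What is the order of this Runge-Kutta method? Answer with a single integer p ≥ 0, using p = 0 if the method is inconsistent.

4

b = (137/255, -2401/91290, -486/33473, 565/1122)
c = (0, -10/7, 17/6, 1)
Ac = (0, 0, 3043/1944, 85/226)
Σ b_i: 137/255·1 + (-2401/91290)·1 + (-486/33473)·1 + 565/1122·1 = 1 ✓
b·c: (-2401/91290)·(-10/7) + (-486/33473)·17/6 + 565/1122·1 = 1/2 ✓
b·c²: (-2401/91290)·100/49 + (-486/33473)·289/36 + 565/1122·1 = 1/3 ✓
b·Ac: (-486/33473)·3043/1944 + 565/1122·85/226 = 1/6 ✓
b·c³: (-2401/91290)·(-1000/343) + (-486/33473)·4913/216 + 565/1122·1 = 1/4 ✓
b·(c∘Ac): (-486/33473)·51731/11664 + 565/1122·85/226 = 1/8 ✓
b·Ac²: (-486/33473)·(-15215/6804) + 565/1122·799/7910 = 1/12 ✓
b·A²c: 565/1122·187/2260 = 1/24 ✓; 4 stages ⇒ order 4.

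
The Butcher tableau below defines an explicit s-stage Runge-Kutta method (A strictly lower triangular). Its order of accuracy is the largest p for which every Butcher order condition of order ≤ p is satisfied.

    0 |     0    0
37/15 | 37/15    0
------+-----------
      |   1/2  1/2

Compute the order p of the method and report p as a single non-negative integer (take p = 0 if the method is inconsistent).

1

b = (1/2, 1/2)
c = (0, 37/15)
Σ b_i: 1/2·1 + 1/2·1 = 1 ✓
b·c: 1/2·37/15 = 37/30 ≠ 1/2 ⇒ order 1.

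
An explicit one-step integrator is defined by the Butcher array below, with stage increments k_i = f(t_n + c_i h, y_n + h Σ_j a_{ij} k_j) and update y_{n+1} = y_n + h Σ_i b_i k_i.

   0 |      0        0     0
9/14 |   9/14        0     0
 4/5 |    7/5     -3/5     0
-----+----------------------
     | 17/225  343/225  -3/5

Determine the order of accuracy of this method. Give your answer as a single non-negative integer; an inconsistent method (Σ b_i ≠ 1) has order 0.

b = (17/225, 343/225, -3/5)
c = (0, 9/14, 4/5)
Ac = (0, 0, -27/70)
Σ b_i: 17/225·1 + 343/225·1 + (-3/5)·1 = 1 ✓
b·c: 343/225·9/14 + (-3/5)·4/5 = 1/2 ✓
b·c²: 343/225·81/196 + (-3/5)·16/25 = 123/500 ≠ 1/3 ⇒ order 2.
b·Ac: (-3/5)·(-27/70) = 81/350 ≠ 1/6

2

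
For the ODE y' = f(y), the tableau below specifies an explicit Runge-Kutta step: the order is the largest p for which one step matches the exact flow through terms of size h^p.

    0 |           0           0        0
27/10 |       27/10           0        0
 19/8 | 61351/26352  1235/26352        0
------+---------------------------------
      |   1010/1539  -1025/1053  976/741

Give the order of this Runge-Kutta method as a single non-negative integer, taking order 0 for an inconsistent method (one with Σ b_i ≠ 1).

3

b = (1010/1539, -1025/1053, 976/741)
c = (0, 27/10, 19/8)
Ac = (0, 0, 247/1952)
Σ b_i: 1010/1539·1 + (-1025/1053)·1 + 976/741·1 = 1 ✓
b·c: (-1025/1053)·27/10 + 976/741·19/8 = 1/2 ✓
b·c²: (-1025/1053)·729/100 + 976/741·361/64 = 1/3 ✓
b·Ac: 976/741·247/1952 = 1/6 ✓; 3 stages ⇒ order 3.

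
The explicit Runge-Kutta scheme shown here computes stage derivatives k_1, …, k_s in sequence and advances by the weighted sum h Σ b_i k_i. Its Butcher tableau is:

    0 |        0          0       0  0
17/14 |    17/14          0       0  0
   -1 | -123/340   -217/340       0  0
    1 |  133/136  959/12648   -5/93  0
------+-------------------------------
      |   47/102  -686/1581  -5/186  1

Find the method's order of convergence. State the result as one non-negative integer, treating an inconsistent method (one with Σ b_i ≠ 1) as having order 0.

4

b = (47/102, -686/1581, -5/186, 1)
c = (0, 17/14, -1, 1)
Ac = (0, 0, -31/40, 7/48)
Σ b_i: 47/102·1 + (-686/1581)·1 + (-5/186)·1 + 1·1 = 1 ✓
b·c: (-686/1581)·17/14 + (-5/186)·(-1) + 1·1 = 1/2 ✓
b·c²: (-686/1581)·289/196 + (-5/186)·1 + 1·1 = 1/3 ✓
b·Ac: (-5/186)·(-31/40) + 1·7/48 = 1/6 ✓
b·c³: (-686/1581)·4913/2744 + (-5/186)·(-1) + 1·1 = 1/4 ✓
b·(c∘Ac): (-5/186)·31/40 + 1·7/48 = 1/8 ✓
b·Ac²: (-5/186)·(-527/560) + 1·13/224 = 1/12 ✓
b·A²c: 1·1/24 = 1/24 ✓; 4 stages ⇒ order 4.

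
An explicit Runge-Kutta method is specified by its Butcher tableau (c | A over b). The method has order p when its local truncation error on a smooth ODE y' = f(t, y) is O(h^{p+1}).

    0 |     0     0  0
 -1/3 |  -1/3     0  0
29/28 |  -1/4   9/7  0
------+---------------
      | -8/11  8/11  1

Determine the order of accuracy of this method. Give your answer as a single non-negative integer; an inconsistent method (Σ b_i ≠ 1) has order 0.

1

b = (-8/11, 8/11, 1)
c = (0, -1/3, 29/28)
Ac = (0, 0, -3/7)
Σ b_i: (-8/11)·1 + 8/11·1 + 1·1 = 1 ✓
b·c: 8/11·(-1/3) + 1·29/28 = 733/924 ≠ 1/2 ⇒ order 1.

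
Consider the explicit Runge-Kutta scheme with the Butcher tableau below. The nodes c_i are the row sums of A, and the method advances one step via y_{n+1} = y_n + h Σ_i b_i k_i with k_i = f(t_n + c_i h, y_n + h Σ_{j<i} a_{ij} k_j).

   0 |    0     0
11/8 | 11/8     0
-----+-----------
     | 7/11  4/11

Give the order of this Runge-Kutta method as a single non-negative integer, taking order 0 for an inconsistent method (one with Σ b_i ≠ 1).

2

b = (7/11, 4/11)
c = (0, 11/8)
Σ b_i: 7/11·1 + 4/11·1 = 1 ✓
b·c: 4/11·11/8 = 1/2 ✓; 2 stages ⇒ order 2.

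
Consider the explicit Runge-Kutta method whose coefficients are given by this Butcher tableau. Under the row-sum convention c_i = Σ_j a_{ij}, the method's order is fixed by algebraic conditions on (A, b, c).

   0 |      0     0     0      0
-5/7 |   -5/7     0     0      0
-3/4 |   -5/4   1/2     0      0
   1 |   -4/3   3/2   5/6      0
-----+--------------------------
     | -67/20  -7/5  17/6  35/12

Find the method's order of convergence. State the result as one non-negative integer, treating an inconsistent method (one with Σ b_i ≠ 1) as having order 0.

b = (-67/20, -7/5, 17/6, 35/12)
c = (0, -5/7, -3/4, 1)
Ac = (0, 0, -5/14, -95/56)
Σ b_i: (-67/20)·1 + (-7/5)·1 + 17/6·1 + 35/12·1 = 1 ✓
b·c: (-7/5)·(-5/7) + 17/6·(-3/4) + 35/12·1 = 43/24 ≠ 1/2 ⇒ order 1.

1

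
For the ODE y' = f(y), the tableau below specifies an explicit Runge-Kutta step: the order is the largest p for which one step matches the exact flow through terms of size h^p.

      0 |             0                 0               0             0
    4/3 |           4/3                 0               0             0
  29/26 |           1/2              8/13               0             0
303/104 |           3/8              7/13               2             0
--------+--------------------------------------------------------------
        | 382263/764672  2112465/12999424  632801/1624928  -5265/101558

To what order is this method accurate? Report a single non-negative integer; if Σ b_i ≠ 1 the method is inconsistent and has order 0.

3

b = (382263/764672, 2112465/12999424, 632801/1624928, -5265/101558)
c = (0, 4/3, 29/26, 303/104)
Ac = (0, 0, 32/39, 115/39)
Σ b_i: 382263/764672·1 + 2112465/12999424·1 + 632801/1624928·1 + (-5265/101558)·1 = 1 ✓
b·c: 2112465/12999424·4/3 + 632801/1624928·29/26 + (-5265/101558)·303/104 = 1/2 ✓
b·c²: 2112465/12999424·16/9 + 632801/1624928·841/676 + (-5265/101558)·91809/10816 = 1/3 ✓
b·Ac: 632801/1624928·32/39 + (-5265/101558)·115/39 = 1/6 ✓
b·c³: 2112465/12999424·64/27 + 632801/1624928·24389/17576 + (-5265/101558)·27818127/1124864 = -57188459/160422912 ≠ 1/4 ⇒ order 3.
b·(c∘Ac): 632801/1624928·464/507 + (-5265/101558)·11615/1352 = -165833/1863888 ≠ 1/8
b·Ac²: 632801/1624928·128/117 + (-5265/101558)·10481/3042 = 11927/48204 ≠ 1/12
b·A²c: (-5265/101558)·64/39 = -4320/50779 ≠ 1/24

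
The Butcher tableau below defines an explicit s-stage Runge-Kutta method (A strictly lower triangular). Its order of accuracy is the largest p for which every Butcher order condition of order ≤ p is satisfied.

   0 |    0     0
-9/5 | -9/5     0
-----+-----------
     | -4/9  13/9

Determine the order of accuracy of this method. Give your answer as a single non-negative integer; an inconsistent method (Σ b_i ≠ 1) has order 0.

b = (-4/9, 13/9)
c = (0, -9/5)
Σ b_i: (-4/9)·1 + 13/9·1 = 1 ✓
b·c: 13/9·(-9/5) = -13/5 ≠ 1/2 ⇒ order 1.

1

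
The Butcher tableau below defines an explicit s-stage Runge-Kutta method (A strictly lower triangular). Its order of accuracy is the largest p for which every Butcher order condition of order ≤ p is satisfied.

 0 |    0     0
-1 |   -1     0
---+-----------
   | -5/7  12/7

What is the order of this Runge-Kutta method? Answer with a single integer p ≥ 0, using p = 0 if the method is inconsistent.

1

b = (-5/7, 12/7)
c = (0, -1)
Σ b_i: (-5/7)·1 + 12/7·1 = 1 ✓
b·c: 12/7·(-1) = -12/7 ≠ 1/2 ⇒ order 1.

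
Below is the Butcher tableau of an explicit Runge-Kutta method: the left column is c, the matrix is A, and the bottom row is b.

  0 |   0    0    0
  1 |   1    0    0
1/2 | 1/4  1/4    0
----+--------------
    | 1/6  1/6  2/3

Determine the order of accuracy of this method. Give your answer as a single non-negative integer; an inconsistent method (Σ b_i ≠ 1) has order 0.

3

b = (1/6, 1/6, 2/3)
c = (0, 1, 1/2)
Ac = (0, 0, 1/4)
Σ b_i: 1/6·1 + 1/6·1 + 2/3·1 = 1 ✓
b·c: 1/6·1 + 2/3·1/2 = 1/2 ✓
b·c²: 1/6·1 + 2/3·1/4 = 1/3 ✓
b·Ac: 2/3·1/4 = 1/6 ✓; 3 stages ⇒ order 3.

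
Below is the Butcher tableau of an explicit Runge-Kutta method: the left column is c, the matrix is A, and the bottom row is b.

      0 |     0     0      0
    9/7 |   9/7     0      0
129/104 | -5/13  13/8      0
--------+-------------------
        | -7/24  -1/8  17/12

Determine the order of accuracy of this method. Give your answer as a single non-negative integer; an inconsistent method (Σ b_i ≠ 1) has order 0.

b = (-7/24, -1/8, 17/12)
c = (0, 9/7, 129/104)
Ac = (0, 0, 117/56)
Σ b_i: (-7/24)·1 + (-1/8)·1 + 17/12·1 = 1 ✓
b·c: (-1/8)·9/7 + 17/12·129/104 = 4649/2912 ≠ 1/2 ⇒ order 1.

1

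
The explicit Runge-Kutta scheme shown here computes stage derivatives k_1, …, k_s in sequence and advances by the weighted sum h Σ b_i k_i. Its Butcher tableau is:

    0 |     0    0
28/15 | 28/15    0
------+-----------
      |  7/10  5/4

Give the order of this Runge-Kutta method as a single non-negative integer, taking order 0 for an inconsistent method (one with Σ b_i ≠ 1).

0

b = (7/10, 5/4)
c = (0, 28/15)
Σ b_i: 7/10·1 + 5/4·1 = 39/20 ≠ 1 ⇒ order 0.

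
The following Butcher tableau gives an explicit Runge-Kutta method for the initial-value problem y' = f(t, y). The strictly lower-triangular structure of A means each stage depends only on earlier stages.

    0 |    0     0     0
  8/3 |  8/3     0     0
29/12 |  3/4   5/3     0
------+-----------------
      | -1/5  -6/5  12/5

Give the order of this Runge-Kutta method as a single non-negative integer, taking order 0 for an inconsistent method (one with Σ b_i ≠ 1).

b = (-1/5, -6/5, 12/5)
c = (0, 8/3, 29/12)
Ac = (0, 0, 40/9)
Σ b_i: (-1/5)·1 + (-6/5)·1 + 12/5·1 = 1 ✓
b·c: (-6/5)·8/3 + 12/5·29/12 = 13/5 ≠ 1/2 ⇒ order 1.

1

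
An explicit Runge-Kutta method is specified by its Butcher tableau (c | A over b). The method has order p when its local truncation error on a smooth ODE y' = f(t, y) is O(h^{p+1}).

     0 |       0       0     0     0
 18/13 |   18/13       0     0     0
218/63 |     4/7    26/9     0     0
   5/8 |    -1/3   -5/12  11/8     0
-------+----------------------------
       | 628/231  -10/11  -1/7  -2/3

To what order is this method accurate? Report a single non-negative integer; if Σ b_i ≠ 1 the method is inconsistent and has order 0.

1

b = (628/231, -10/11, -1/7, -2/3)
c = (0, 18/13, 218/63, 5/8)
Ac = (0, 0, 4, 13697/3276)
Σ b_i: 628/231·1 + (-10/11)·1 + (-1/7)·1 + (-2/3)·1 = 1 ✓
b·c: (-10/11)·18/13 + (-1/7)·218/63 + (-2/3)·5/8 = -547321/252252 ≠ 1/2 ⇒ order 1.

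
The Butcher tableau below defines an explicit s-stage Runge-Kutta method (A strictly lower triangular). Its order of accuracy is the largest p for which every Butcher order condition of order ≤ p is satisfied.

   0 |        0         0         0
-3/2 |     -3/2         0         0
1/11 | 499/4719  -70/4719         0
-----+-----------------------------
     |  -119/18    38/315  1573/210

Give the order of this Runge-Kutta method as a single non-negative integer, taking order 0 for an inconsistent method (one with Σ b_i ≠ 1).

b = (-119/18, 38/315, 1573/210)
c = (0, -3/2, 1/11)
Ac = (0, 0, 35/1573)
Σ b_i: (-119/18)·1 + 38/315·1 + 1573/210·1 = 1 ✓
b·c: 38/315·(-3/2) + 1573/210·1/11 = 1/2 ✓
b·c²: 38/315·9/4 + 1573/210·1/121 = 1/3 ✓
b·Ac: 1573/210·35/1573 = 1/6 ✓; 3 stages ⇒ order 3.

3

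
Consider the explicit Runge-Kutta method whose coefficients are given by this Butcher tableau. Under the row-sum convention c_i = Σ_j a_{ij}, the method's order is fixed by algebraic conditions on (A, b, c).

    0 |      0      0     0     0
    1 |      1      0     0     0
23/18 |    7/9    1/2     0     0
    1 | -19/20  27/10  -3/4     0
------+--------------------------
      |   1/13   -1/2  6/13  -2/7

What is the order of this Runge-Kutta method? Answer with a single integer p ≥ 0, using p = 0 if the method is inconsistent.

0

b = (1/13, -1/2, 6/13, -2/7)
c = (0, 1, 23/18, 1)
Ac = (0, 0, 1/2, 209/120)
Σ b_i: 1/13·1 + (-1/2)·1 + 6/13·1 + (-2/7)·1 = -45/182 ≠ 1 ⇒ order 0.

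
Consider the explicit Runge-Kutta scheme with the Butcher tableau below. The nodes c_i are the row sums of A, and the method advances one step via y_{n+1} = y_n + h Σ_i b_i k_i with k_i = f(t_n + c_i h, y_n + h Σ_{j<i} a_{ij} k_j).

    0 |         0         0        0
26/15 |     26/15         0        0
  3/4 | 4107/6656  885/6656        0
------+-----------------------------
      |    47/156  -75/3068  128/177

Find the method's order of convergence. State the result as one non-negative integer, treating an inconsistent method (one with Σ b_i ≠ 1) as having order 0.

3

b = (47/156, -75/3068, 128/177)
c = (0, 26/15, 3/4)
Ac = (0, 0, 59/256)
Σ b_i: 47/156·1 + (-75/3068)·1 + 128/177·1 = 1 ✓
b·c: (-75/3068)·26/15 + 128/177·3/4 = 1/2 ✓
b·c²: (-75/3068)·676/225 + 128/177·9/16 = 1/3 ✓
b·Ac: 128/177·59/256 = 1/6 ✓; 3 stages ⇒ order 3.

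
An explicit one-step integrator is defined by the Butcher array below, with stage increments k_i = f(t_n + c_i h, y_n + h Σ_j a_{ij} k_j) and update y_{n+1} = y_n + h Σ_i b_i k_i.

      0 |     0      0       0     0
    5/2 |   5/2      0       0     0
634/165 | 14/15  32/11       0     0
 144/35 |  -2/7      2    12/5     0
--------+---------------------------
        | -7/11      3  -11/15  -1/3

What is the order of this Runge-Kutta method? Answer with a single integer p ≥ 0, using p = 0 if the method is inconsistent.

b = (-7/11, 3, -11/15, -1/3)
c = (0, 5/2, 634/165, 144/35)
Ac = (0, 0, 80/11, 3911/275)
Σ b_i: (-7/11)·1 + 3·1 + (-11/15)·1 + (-1/3)·1 = 214/165 ≠ 1 ⇒ order 0.

0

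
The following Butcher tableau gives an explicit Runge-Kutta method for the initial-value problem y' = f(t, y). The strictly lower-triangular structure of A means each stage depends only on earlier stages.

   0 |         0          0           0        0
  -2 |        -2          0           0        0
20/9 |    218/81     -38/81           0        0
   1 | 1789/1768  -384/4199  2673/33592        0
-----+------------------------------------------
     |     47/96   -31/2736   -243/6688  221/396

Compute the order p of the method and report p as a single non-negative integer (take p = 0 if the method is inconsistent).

b = (47/96, -31/2736, -243/6688, 221/396)
c = (0, -2, 20/9, 1)
Ac = (0, 0, 76/81, 159/442)
Σ b_i: 47/96·1 + (-31/2736)·1 + (-243/6688)·1 + 221/396·1 = 1 ✓
b·c: (-31/2736)·(-2) + (-243/6688)·20/9 + 221/396·1 = 1/2 ✓
b·c²: (-31/2736)·4 + (-243/6688)·400/81 + 221/396·1 = 1/3 ✓
b·Ac: (-243/6688)·76/81 + 221/396·159/442 = 1/6 ✓
b·c³: (-31/2736)·(-8) + (-243/6688)·8000/729 + 221/396·1 = 1/4 ✓
b·(c∘Ac): (-243/6688)·1520/729 + 221/396·159/442 = 1/8 ✓
b·Ac²: (-243/6688)·(-152/81) + 221/396·6/221 = 1/12 ✓
b·A²c: 221/396·33/442 = 1/24 ✓; 4 stages ⇒ order 4.

4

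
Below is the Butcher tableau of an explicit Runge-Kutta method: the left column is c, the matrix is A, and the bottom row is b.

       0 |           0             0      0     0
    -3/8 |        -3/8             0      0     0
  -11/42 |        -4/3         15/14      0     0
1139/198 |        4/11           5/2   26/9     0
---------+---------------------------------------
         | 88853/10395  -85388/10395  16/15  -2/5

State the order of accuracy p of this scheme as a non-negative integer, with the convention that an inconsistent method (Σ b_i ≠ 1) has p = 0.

2

b = (88853/10395, -85388/10395, 16/15, -2/5)
c = (0, -3/8, -11/42, 1139/198)
Ac = (0, 0, -45/112, -5123/3024)
Σ b_i: 88853/10395·1 + (-85388/10395)·1 + 16/15·1 + (-2/5)·1 = 1 ✓
b·c: (-85388/10395)·(-3/8) + 16/15·(-11/42) + (-2/5)·1139/198 = 1/2 ✓
b·c²: (-85388/10395)·9/64 + 16/15·121/1764 + (-2/5)·1297321/39204 = -550119173/38419920 ≠ 1/3 ⇒ order 2.
b·Ac: 16/15·(-45/112) + (-2/5)·(-5123/3024) = 269/1080 ≠ 1/6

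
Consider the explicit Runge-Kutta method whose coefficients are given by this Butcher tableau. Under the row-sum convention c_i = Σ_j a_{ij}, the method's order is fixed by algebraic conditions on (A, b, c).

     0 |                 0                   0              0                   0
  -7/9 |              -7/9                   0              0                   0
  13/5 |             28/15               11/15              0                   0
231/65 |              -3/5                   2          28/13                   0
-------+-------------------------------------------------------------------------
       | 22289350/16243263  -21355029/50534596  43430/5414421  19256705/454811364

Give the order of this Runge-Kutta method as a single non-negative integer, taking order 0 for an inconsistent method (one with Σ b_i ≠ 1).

b = (22289350/16243263, -21355029/50534596, 43430/5414421, 19256705/454811364)
c = (0, -7/9, 13/5, 231/65)
Ac = (0, 0, -77/135, 182/45)
Σ b_i: 22289350/16243263·1 + (-21355029/50534596)·1 + 43430/5414421·1 + 19256705/454811364·1 = 1 ✓
b·c: (-21355029/50534596)·(-7/9) + 43430/5414421·13/5 + 19256705/454811364·231/65 = 1/2 ✓
b·c²: (-21355029/50534596)·49/81 + 43430/5414421·169/25 + 19256705/454811364·53361/4225 = 1/3 ✓
b·Ac: 43430/5414421·(-77/135) + 19256705/454811364·182/45 = 1/6 ✓
b·c³: (-21355029/50534596)·(-343/729) + 43430/5414421·2197/125 + 19256705/454811364·12326391/274625 = 5458260077/2436489450 ≠ 1/4 ⇒ order 3.
b·(c∘Ac): 43430/5414421·(-1001/675) + 19256705/454811364·1078/75 = 872270399/1461893670 ≠ 1/8
b·Ac²: 43430/5414421·539/1215 + 19256705/454811364·31934/2025 = 981302929/1461893670 ≠ 1/12
b·A²c: 19256705/454811364·(-2156/1755) = -22811789/438568101 ≠ 1/24

3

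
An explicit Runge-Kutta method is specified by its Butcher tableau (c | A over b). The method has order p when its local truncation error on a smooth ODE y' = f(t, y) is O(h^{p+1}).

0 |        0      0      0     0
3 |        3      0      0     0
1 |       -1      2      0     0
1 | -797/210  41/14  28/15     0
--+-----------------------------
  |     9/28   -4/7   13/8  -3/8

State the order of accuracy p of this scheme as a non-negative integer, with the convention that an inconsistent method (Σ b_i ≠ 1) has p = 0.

1

b = (9/28, -4/7, 13/8, -3/8)
c = (0, 3, 1, 1)
Ac = (0, 0, 6, 2237/210)
Σ b_i: 9/28·1 + (-4/7)·1 + 13/8·1 + (-3/8)·1 = 1 ✓
b·c: (-4/7)·3 + 13/8·1 + (-3/8)·1 = -13/28 ≠ 1/2 ⇒ order 1.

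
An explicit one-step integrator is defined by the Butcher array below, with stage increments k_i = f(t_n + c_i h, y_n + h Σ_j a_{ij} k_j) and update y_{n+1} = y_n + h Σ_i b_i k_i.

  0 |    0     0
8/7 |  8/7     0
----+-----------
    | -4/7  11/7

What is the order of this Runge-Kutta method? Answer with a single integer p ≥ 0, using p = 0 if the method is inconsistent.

1

b = (-4/7, 11/7)
c = (0, 8/7)
Σ b_i: (-4/7)·1 + 11/7·1 = 1 ✓
b·c: 11/7·8/7 = 88/49 ≠ 1/2 ⇒ order 1.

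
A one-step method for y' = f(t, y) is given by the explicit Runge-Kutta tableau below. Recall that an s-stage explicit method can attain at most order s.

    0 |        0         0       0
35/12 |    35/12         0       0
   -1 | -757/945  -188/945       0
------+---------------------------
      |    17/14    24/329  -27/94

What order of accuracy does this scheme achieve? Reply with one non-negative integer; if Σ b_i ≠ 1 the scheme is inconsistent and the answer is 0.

b = (17/14, 24/329, -27/94)
c = (0, 35/12, -1)
Ac = (0, 0, -47/81)
Σ b_i: 17/14·1 + 24/329·1 + (-27/94)·1 = 1 ✓
b·c: 24/329·35/12 + (-27/94)·(-1) = 1/2 ✓
b·c²: 24/329·1225/144 + (-27/94)·1 = 1/3 ✓
b·Ac: (-27/94)·(-47/81) = 1/6 ✓; 3 stages ⇒ order 3.

3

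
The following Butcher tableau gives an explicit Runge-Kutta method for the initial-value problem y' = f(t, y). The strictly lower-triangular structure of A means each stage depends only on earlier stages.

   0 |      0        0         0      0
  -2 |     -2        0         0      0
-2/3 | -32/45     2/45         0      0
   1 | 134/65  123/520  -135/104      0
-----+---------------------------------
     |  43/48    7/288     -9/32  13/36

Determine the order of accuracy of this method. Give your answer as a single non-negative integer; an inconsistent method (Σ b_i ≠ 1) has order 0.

4

b = (43/48, 7/288, -9/32, 13/36)
c = (0, -2, -2/3, 1)
Ac = (0, 0, -4/45, 51/130)
Σ b_i: 43/48·1 + 7/288·1 + (-9/32)·1 + 13/36·1 = 1 ✓
b·c: 7/288·(-2) + (-9/32)·(-2/3) + 13/36·1 = 1/2 ✓
b·c²: 7/288·4 + (-9/32)·4/9 + 13/36·1 = 1/3 ✓
b·Ac: (-9/32)·(-4/45) + 13/36·51/130 = 1/6 ✓
b·c³: 7/288·(-8) + (-9/32)·(-8/27) + 13/36·1 = 1/4 ✓
b·(c∘Ac): (-9/32)·8/135 + 13/36·51/130 = 1/8 ✓
b·Ac²: (-9/32)·8/45 + 13/36·24/65 = 1/12 ✓
b·A²c: 13/36·3/26 = 1/24 ✓; 4 stages ⇒ order 4.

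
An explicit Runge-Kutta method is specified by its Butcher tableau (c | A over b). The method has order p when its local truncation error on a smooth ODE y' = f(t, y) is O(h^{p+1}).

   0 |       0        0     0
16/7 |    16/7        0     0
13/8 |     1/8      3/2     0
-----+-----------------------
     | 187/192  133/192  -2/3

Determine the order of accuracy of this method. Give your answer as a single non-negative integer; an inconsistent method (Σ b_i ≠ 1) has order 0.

2

b = (187/192, 133/192, -2/3)
c = (0, 16/7, 13/8)
Ac = (0, 0, 24/7)
Σ b_i: 187/192·1 + 133/192·1 + (-2/3)·1 = 1 ✓
b·c: 133/192·16/7 + (-2/3)·13/8 = 1/2 ✓
b·c²: 133/192·256/49 + (-2/3)·169/64 = 1249/672 ≠ 1/3 ⇒ order 2.
b·Ac: (-2/3)·24/7 = -16/7 ≠ 1/6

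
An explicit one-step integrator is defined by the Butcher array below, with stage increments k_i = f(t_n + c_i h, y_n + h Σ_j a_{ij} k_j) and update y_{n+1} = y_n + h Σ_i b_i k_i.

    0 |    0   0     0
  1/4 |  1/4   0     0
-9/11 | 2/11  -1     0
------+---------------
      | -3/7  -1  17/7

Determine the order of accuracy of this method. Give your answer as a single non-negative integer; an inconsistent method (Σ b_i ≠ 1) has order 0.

1

b = (-3/7, -1, 17/7)
c = (0, 1/4, -9/11)
Ac = (0, 0, -1/4)
Σ b_i: (-3/7)·1 + (-1)·1 + 17/7·1 = 1 ✓
b·c: (-1)·1/4 + 17/7·(-9/11) = -689/308 ≠ 1/2 ⇒ order 1.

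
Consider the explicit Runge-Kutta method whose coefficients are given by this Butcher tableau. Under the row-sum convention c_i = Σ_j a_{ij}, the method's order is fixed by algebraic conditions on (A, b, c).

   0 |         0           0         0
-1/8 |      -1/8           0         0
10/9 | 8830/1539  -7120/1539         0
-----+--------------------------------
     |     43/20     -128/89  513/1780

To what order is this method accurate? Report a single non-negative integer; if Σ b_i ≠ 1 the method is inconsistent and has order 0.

3

b = (43/20, -128/89, 513/1780)
c = (0, -1/8, 10/9)
Ac = (0, 0, 890/1539)
Σ b_i: 43/20·1 + (-128/89)·1 + 513/1780·1 = 1 ✓
b·c: (-128/89)·(-1/8) + 513/1780·10/9 = 1/2 ✓
b·c²: (-128/89)·1/64 + 513/1780·100/81 = 1/3 ✓
b·Ac: 513/1780·890/1539 = 1/6 ✓; 3 stages ⇒ order 3.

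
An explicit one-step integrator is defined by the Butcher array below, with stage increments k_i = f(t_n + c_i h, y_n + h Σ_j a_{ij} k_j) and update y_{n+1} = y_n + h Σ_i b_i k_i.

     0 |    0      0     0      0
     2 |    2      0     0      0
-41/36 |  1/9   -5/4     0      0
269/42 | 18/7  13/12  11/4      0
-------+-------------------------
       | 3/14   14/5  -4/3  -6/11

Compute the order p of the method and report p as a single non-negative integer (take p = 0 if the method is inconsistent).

b = (3/14, 14/5, -4/3, -6/11)
c = (0, 2, -41/36, 269/42)
Ac = (0, 0, -5/2, -139/144)
Σ b_i: 3/14·1 + 14/5·1 + (-4/3)·1 + (-6/11)·1 = 2623/2310 ≠ 1 ⇒ order 0.

0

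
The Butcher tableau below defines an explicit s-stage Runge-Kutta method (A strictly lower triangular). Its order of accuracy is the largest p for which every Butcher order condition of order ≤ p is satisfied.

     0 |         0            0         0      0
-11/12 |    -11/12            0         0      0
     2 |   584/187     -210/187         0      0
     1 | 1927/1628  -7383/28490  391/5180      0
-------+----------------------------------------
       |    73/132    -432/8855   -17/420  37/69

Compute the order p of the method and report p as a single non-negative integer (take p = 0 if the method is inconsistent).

b = (73/132, -432/8855, -17/420, 37/69)
c = (0, -11/12, 2, 1)
Ac = (0, 0, 35/34, 115/296)
Σ b_i: 73/132·1 + (-432/8855)·1 + (-17/420)·1 + 37/69·1 = 1 ✓
b·c: (-432/8855)·(-11/12) + (-17/420)·2 + 37/69·1 = 1/2 ✓
b·c²: (-432/8855)·121/144 + (-17/420)·4 + 37/69·1 = 1/3 ✓
b·Ac: (-17/420)·35/34 + 37/69·115/296 = 1/6 ✓
b·c³: (-432/8855)·(-1331/1728) + (-17/420)·8 + 37/69·1 = 1/4 ✓
b·(c∘Ac): (-17/420)·35/17 + 37/69·115/296 = 1/8 ✓
b·Ac²: (-17/420)·(-385/408) + 37/69·299/3552 = 1/12 ✓
b·A²c: 37/69·23/296 = 1/24 ✓; 4 stages ⇒ order 4.

4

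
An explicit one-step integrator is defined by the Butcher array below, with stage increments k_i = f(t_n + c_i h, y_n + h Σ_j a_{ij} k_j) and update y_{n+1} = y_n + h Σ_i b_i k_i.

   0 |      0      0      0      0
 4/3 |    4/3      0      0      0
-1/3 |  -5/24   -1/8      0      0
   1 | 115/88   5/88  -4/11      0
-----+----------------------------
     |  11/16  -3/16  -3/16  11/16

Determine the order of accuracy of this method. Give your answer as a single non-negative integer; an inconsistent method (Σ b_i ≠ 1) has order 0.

4

b = (11/16, -3/16, -3/16, 11/16)
c = (0, 4/3, -1/3, 1)
Ac = (0, 0, -1/6, 13/66)
Σ b_i: 11/16·1 + (-3/16)·1 + (-3/16)·1 + 11/16·1 = 1 ✓
b·c: (-3/16)·4/3 + (-3/16)·(-1/3) + 11/16·1 = 1/2 ✓
b·c²: (-3/16)·16/9 + (-3/16)·1/9 + 11/16·1 = 1/3 ✓
b·Ac: (-3/16)·(-1/6) + 11/16·13/66 = 1/6 ✓
b·c³: (-3/16)·64/27 + (-3/16)·(-1/27) + 11/16·1 = 1/4 ✓
b·(c∘Ac): (-3/16)·1/18 + 11/16·13/66 = 1/8 ✓
b·Ac²: (-3/16)·(-2/9) + 11/16·2/33 = 1/12 ✓
b·A²c: 11/16·2/33 = 1/24 ✓; 4 stages ⇒ order 4.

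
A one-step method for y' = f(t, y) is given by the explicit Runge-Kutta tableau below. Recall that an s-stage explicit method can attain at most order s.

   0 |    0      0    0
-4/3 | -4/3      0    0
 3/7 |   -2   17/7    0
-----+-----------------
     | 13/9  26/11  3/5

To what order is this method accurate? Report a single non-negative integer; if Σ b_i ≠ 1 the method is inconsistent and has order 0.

b = (13/9, 26/11, 3/5)
c = (0, -4/3, 3/7)
Ac = (0, 0, -68/21)
Σ b_i: 13/9·1 + 26/11·1 + 3/5·1 = 2182/495 ≠ 1 ⇒ order 0.

0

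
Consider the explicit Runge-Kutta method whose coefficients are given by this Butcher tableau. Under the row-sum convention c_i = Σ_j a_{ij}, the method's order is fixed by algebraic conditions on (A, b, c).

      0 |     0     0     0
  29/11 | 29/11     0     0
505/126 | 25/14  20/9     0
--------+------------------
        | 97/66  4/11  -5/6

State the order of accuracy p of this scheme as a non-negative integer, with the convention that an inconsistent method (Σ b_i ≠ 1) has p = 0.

1

b = (97/66, 4/11, -5/6)
c = (0, 29/11, 505/126)
Ac = (0, 0, 580/99)
Σ b_i: 97/66·1 + 4/11·1 + (-5/6)·1 = 1 ✓
b·c: 4/11·29/11 + (-5/6)·505/126 = -217829/91476 ≠ 1/2 ⇒ order 1.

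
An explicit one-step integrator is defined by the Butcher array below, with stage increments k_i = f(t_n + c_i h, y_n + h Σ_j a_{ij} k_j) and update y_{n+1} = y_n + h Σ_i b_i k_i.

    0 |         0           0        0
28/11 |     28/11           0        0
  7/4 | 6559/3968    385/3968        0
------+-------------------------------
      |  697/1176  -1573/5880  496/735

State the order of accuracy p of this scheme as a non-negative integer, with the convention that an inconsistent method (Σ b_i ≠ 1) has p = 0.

3

b = (697/1176, -1573/5880, 496/735)
c = (0, 28/11, 7/4)
Ac = (0, 0, 245/992)
Σ b_i: 697/1176·1 + (-1573/5880)·1 + 496/735·1 = 1 ✓
b·c: (-1573/5880)·28/11 + 496/735·7/4 = 1/2 ✓
b·c²: (-1573/5880)·784/121 + 496/735·49/16 = 1/3 ✓
b·Ac: 496/735·245/992 = 1/6 ✓; 3 stages ⇒ order 3.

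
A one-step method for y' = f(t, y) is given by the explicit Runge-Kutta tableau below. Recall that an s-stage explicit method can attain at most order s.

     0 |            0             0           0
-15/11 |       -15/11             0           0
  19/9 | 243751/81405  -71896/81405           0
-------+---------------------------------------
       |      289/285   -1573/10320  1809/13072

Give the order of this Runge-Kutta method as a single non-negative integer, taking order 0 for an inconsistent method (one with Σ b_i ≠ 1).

b = (289/285, -1573/10320, 1809/13072)
c = (0, -15/11, 19/9)
Ac = (0, 0, 6536/5427)
Σ b_i: 289/285·1 + (-1573/10320)·1 + 1809/13072·1 = 1 ✓
b·c: (-1573/10320)·(-15/11) + 1809/13072·19/9 = 1/2 ✓
b·c²: (-1573/10320)·225/121 + 1809/13072·361/81 = 1/3 ✓
b·Ac: 1809/13072·6536/5427 = 1/6 ✓; 3 stages ⇒ order 3.

3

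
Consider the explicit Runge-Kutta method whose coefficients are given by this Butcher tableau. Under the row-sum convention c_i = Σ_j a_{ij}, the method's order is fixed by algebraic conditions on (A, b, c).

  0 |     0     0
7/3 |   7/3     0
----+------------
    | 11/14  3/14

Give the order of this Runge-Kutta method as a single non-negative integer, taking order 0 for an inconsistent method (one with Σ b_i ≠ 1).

2

b = (11/14, 3/14)
c = (0, 7/3)
Σ b_i: 11/14·1 + 3/14·1 = 1 ✓
b·c: 3/14·7/3 = 1/2 ✓; 2 stages ⇒ order 2.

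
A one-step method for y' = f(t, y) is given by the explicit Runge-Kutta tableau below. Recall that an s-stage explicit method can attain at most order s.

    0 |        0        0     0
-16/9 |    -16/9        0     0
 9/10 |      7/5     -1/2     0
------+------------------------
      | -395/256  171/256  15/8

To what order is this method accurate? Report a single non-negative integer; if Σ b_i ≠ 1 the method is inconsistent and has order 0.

b = (-395/256, 171/256, 15/8)
c = (0, -16/9, 9/10)
Ac = (0, 0, 8/9)
Σ b_i: (-395/256)·1 + 171/256·1 + 15/8·1 = 1 ✓
b·c: 171/256·(-16/9) + 15/8·9/10 = 1/2 ✓
b·c²: 171/256·256/81 + 15/8·81/100 = 5227/1440 ≠ 1/3 ⇒ order 2.
b·Ac: 15/8·8/9 = 5/3 ≠ 1/6

2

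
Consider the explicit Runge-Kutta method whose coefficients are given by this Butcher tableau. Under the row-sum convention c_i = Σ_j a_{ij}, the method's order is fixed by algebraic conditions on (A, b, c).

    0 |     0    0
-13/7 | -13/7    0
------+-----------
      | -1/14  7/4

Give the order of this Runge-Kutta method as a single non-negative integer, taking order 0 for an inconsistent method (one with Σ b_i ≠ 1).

b = (-1/14, 7/4)
c = (0, -13/7)
Σ b_i: (-1/14)·1 + 7/4·1 = 47/28 ≠ 1 ⇒ order 0.

0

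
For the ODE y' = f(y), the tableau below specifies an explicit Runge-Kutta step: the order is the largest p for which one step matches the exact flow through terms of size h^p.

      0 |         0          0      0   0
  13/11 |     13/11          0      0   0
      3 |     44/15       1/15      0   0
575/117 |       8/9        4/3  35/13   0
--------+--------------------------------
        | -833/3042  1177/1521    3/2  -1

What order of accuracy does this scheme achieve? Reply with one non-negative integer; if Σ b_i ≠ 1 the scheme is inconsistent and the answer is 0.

b = (-833/3042, 1177/1521, 3/2, -1)
c = (0, 13/11, 3, 575/117)
Ac = (0, 0, 13/165, 4141/429)
Σ b_i: (-833/3042)·1 + 1177/1521·1 + 3/2·1 + (-1)·1 = 1 ✓
b·c: 1177/1521·13/11 + 3/2·3 + (-1)·575/117 = 1/2 ✓
b·c²: 1177/1521·169/121 + 3/2·9 + (-1)·330625/13689 = -2882623/301158 ≠ 1/3 ⇒ order 2.
b·Ac: 3/2·13/165 + (-1)·4141/429 = -40903/4290 ≠ 1/6

2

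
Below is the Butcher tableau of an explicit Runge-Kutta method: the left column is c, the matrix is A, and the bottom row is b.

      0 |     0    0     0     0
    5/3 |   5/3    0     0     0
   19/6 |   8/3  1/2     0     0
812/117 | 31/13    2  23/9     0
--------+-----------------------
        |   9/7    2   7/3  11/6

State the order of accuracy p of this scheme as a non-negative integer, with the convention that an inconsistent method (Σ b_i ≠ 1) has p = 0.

b = (9/7, 2, 7/3, 11/6)
c = (0, 5/3, 19/6, 812/117)
Ac = (0, 0, 5/6, 617/54)
Σ b_i: 9/7·1 + 2·1 + 7/3·1 + 11/6·1 = 313/42 ≠ 1 ⇒ order 0.

0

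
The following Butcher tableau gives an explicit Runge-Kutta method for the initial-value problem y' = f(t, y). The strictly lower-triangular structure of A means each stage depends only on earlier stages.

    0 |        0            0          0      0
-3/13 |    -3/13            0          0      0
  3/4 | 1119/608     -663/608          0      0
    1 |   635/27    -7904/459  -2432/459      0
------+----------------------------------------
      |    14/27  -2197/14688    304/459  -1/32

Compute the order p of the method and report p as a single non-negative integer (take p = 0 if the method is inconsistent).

b = (14/27, -2197/14688, 304/459, -1/32)
c = (0, -3/13, 3/4, 1)
Ac = (0, 0, 153/608, 0)
Σ b_i: 14/27·1 + (-2197/14688)·1 + 304/459·1 + (-1/32)·1 = 1 ✓
b·c: (-2197/14688)·(-3/13) + 304/459·3/4 + (-1/32)·1 = 1/2 ✓
b·c²: (-2197/14688)·9/169 + 304/459·9/16 + (-1/32)·1 = 1/3 ✓
b·Ac: 304/459·153/608 = 1/6 ✓
b·c³: (-2197/14688)·(-27/2197) + 304/459·27/64 + (-1/32)·1 = 1/4 ✓
b·(c∘Ac): 304/459·459/2432 = 1/8 ✓
b·Ac²: 304/459·(-459/7904) + (-1/32)·(-152/39) = 1/12 ✓
b·A²c: (-1/32)·(-4/3) = 1/24 ✓; 4 stages ⇒ order 4.

4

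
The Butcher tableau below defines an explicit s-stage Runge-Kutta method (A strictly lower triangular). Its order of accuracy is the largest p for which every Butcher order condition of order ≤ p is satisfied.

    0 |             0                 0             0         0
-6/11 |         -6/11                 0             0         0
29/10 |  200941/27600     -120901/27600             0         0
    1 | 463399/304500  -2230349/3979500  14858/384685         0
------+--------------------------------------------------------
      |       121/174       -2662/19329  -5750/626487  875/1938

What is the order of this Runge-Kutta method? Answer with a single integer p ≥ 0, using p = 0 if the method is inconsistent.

b = (121/174, -2662/19329, -5750/626487, 875/1938)
c = (0, -6/11, 29/10, 1)
Ac = (0, 0, 10991/4600, 731/1750)
Σ b_i: 121/174·1 + (-2662/19329)·1 + (-5750/626487)·1 + 875/1938·1 = 1 ✓
b·c: (-2662/19329)·(-6/11) + (-5750/626487)·29/10 + 875/1938·1 = 1/2 ✓
b·c²: (-2662/19329)·36/121 + (-5750/626487)·841/100 + 875/1938·1 = 1/3 ✓
b·Ac: (-5750/626487)·10991/4600 + 875/1938·731/1750 = 1/6 ✓
b·c³: (-2662/19329)·(-216/1331) + (-5750/626487)·24389/1000 + 875/1938·1 = 1/4 ✓
b·(c∘Ac): (-5750/626487)·318739/46000 + 875/1938·731/1750 = 1/8 ✓
b·Ac²: (-5750/626487)·(-32973/25300) + 875/1938·3043/19250 = 1/12 ✓
b·A²c: 875/1938·323/3500 = 1/24 ✓; 4 stages ⇒ order 4.

4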